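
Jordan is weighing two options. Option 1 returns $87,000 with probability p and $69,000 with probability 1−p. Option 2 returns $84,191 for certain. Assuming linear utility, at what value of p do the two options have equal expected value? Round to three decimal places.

p·87000 + (1−p)·69000 = 84191
18000p + 69000 = 84191
p = (84191 − 69000) / 18000

p = 0.844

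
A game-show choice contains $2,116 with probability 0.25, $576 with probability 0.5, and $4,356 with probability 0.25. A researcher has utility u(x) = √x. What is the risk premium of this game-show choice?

$306

E[u] = 0.25·√2116 + 0.5·√576 + 0.25·√4356 = 0.25·46 + 0.5·24 + 0.25·66 = 40
CE = (40)² = 1600
Risk premium = EV − CE = 1906 − 1600 = 306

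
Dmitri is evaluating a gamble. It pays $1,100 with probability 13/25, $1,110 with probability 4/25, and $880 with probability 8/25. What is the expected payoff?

EV = 13/25 × 1100 + 4/25 × 1110 + 8/25 × 880 = 572 + 177.6 + 281.6 = 1031.2

$1,031.20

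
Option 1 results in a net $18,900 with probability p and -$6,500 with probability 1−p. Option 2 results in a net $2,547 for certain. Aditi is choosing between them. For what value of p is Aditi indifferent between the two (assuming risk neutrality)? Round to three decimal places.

p·18900 + (1−p)·(-6500) = 2547
25400p − 6500 = 2547
p = (2547 + 6500) / 25400

p = 0.356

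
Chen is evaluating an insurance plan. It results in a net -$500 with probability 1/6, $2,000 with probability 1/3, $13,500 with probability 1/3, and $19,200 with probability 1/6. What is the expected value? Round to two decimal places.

EV = 1/6 × (-500) + 1/3 × 2000 + 1/3 × 13500 + 1/6 × 19200 = -83.3333 + 666.6667 + 4500 + 3200 = 8283.3333

$8,283.33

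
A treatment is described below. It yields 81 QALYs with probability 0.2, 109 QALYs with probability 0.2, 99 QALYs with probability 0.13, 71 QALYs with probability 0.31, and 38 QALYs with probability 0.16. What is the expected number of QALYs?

78.96 QALYs

EV = 0.2 × 81 + 0.2 × 109 + 0.13 × 99 + 0.31 × 71 + 0.16 × 38 = 16.2 + 21.8 + 12.87 + 22.01 + 6.08 = 78.96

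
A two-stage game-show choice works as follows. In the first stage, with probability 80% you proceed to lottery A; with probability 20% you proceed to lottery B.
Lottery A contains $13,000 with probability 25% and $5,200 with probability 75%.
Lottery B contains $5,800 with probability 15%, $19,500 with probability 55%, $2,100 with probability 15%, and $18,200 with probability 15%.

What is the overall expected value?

EV(A) = 0.25 × 13000 + 0.75 × 5200 = 3250 + 3900 = 7150
EV(B) = 0.15 × 5800 + 0.55 × 19500 + 0.15 × 2100 + 0.15 × 18200 = 870 + 10725 + 315 + 2730 = 14640
Overall = 0.8 × 7150 + 0.2 × 14640 = 5720 + 2928 = 8648

$8,648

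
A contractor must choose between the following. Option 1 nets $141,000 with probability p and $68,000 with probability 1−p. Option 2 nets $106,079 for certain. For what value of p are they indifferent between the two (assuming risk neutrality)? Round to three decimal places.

p = 0.522

p·141000 + (1−p)·68000 = 106079
73000p + 68000 = 106079
p = (106079 − 68000) / 73000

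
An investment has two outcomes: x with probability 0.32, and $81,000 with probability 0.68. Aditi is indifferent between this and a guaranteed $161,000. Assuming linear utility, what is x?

x = $331,000

0.32·x + 0.68·81000 = 161000
0.32·x = 161000 − 55080 = 105920
x = 105920 / 0.32 = 331000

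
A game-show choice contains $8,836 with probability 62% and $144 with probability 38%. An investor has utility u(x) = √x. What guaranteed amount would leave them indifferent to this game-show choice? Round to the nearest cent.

$3,948.87

E[u] = 0.62·√8836 + 0.38·√144 = 0.62·94 + 0.38·12 = 62.84
CE = (62.84)² = 3948.8656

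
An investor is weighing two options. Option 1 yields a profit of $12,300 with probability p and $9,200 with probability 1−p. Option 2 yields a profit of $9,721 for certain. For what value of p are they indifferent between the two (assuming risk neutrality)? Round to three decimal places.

p = 0.168

p·12300 + (1−p)·9200 = 9721
3100p + 9200 = 9721
p = (9721 − 9200) / 3100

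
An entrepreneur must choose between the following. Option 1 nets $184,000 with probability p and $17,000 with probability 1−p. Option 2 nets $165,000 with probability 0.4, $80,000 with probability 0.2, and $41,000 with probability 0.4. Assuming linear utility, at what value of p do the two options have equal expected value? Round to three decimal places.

p = 0.487

EV(Option 2) = 0.4 × 165000 + 0.2 × 80000 + 0.4 × 41000 = 66000 + 16000 + 16400 = 98400
p·184000 + (1−p)·17000 = 98400
167000p + 17000 = 98400
p = (98400 − 17000) / 167000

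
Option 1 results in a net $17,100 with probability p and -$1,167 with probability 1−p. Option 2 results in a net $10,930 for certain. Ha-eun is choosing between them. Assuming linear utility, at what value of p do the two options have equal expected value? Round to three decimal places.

p·17100 + (1−p)·(-1167) = 10930
18267p − 1167 = 10930
p = (10930 + 1167) / 18267

p = 0.662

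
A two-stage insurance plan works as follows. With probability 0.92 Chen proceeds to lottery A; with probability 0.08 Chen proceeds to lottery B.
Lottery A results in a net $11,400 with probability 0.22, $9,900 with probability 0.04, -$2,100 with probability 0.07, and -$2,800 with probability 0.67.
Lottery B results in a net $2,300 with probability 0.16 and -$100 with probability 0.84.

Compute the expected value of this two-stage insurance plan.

EV(A) = 0.22 × 11400 + 0.04 × 9900 + 0.07 × (-2100) + 0.67 × (-2800) = 2508 + 396 − 147 − 1876 = 881
EV(B) = 0.16 × 2300 + 0.84 × (-100) = 368 − 84 = 284
Overall = 0.92 × 881 + 0.08 × 284 = 810.52 + 22.72 = 833.24

$833.24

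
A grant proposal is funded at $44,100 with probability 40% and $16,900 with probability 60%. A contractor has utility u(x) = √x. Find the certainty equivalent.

E[u] = 0.4·√44100 + 0.6·√16900 = 0.4·210 + 0.6·130 = 162
CE = (162)² = 26244

$26,244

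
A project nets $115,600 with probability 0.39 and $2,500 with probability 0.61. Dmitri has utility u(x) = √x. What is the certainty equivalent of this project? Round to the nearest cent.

$26,601.61

E[u] = 0.39·√115600 + 0.61·√2500 = 0.39·340 + 0.61·50 = 163.1
CE = (163.1)² = 26601.61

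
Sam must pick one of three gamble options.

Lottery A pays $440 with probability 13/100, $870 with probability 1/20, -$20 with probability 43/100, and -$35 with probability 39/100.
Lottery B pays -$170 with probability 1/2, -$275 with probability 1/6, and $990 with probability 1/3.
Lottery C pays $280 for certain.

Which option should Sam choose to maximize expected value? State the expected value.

Lottery C ($280)

Lottery A = 13/100 × 440 + 1/20 × 870 + 43/100 × (-20) + 39/100 × (-35) = 57.2 + 43.5 − 8.6 − 13.65 = 78.45
Lottery B = 1/2 × (-170) + 1/6 × (-275) + 1/3 × 990 = -85 − 45.8333 + 330 = 199.1667
Lottery C: 280 (certain)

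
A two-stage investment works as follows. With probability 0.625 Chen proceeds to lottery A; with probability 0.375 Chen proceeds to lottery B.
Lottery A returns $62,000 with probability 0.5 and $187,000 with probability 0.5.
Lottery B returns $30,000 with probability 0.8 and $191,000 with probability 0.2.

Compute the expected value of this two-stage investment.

EV(A) = 0.5 × 62000 + 0.5 × 187000 = 31000 + 93500 = 124500
EV(B) = 0.8 × 30000 + 0.2 × 191000 = 24000 + 38200 = 62200
Overall = 0.625 × 124500 + 0.375 × 62200 = 77812.5 + 23325 = 101137.5

$101,137.50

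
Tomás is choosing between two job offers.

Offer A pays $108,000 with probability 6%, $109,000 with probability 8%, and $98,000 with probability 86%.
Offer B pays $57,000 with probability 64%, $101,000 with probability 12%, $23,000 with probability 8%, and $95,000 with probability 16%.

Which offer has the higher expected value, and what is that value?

Offer A = 0.06 × 108000 + 0.08 × 109000 + 0.86 × 98000 = 6480 + 8720 + 84280 = 99480
Offer B = 0.64 × 57000 + 0.12 × 101000 + 0.08 × 23000 + 0.16 × 95000 = 36480 + 12120 + 1840 + 15200 = 65640

Offer A ($99,480)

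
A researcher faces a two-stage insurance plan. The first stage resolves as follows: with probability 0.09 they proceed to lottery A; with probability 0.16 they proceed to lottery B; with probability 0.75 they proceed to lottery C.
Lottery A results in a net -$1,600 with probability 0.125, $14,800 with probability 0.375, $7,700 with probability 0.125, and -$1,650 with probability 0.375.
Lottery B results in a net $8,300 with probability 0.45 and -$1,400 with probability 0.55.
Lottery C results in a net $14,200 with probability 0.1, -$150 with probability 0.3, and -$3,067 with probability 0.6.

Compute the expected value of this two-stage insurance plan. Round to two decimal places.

EV(A) = 0.125 × (-1600) + 0.375 × 14800 + 0.125 × 7700 + 0.375 × (-1650) = -200 + 5550 + 962.5 − 618.75 = 5693.75
EV(B) = 0.45 × 8300 + 0.55 × (-1400) = 3735 − 770 = 2965
EV(C) = 0.1 × 14200 + 0.3 × (-150) + 0.6 × (-3067) = 1420 − 45 − 1840.2 = -465.2
Overall = 0.09 × 5693.75 + 0.16 × 2965 + 0.75 × (-465.2) = 512.4375 + 474.4 − 348.9 = 637.9375

$637.94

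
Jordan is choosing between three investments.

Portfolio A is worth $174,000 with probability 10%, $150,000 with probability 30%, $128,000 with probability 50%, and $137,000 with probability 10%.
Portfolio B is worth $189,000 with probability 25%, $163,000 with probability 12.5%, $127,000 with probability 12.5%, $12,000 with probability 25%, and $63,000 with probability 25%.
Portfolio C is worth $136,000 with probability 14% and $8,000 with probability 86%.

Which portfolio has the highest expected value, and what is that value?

Portfolio A ($140,100)

Portfolio A = 0.1 × 174000 + 0.3 × 150000 + 0.5 × 128000 + 0.1 × 137000 = 17400 + 45000 + 64000 + 13700 = 140100
Portfolio B = 0.25 × 189000 + 0.125 × 163000 + 0.125 × 127000 + 0.25 × 12000 + 0.25 × 63000 = 47250 + 20375 + 15875 + 3000 + 15750 = 102250
Portfolio C = 0.14 × 136000 + 0.86 × 8000 = 19040 + 6880 = 25920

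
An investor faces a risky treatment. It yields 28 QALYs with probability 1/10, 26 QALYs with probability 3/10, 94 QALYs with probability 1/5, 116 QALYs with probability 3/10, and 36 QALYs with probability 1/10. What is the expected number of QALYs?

EV = 1/10 × 28 + 3/10 × 26 + 1/5 × 94 + 3/10 × 116 + 1/10 × 36 = 2.8 + 7.8 + 18.8 + 34.8 + 3.6 = 67.8

67.8 QALYs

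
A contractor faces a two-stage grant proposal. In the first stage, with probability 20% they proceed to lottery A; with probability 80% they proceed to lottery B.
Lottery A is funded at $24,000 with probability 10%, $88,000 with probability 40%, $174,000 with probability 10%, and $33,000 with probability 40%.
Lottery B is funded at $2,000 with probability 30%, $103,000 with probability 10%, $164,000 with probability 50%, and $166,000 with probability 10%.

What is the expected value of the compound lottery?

$101,240

EV(A) = 0.1 × 24000 + 0.4 × 88000 + 0.1 × 174000 + 0.4 × 33000 = 2400 + 35200 + 17400 + 13200 = 68200
EV(B) = 0.3 × 2000 + 0.1 × 103000 + 0.5 × 164000 + 0.1 × 166000 = 600 + 10300 + 82000 + 16600 = 109500
Overall = 0.2 × 68200 + 0.8 × 109500 = 13640 + 87600 = 101240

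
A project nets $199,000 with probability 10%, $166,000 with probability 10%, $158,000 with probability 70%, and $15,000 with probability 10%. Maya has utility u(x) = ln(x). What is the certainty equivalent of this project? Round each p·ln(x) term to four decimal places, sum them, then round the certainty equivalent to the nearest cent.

$128,399.27

E[u] = 0.1·ln(199000) + 0.1·ln(166000) + 0.7·ln(158000) + 0.1·ln(15000) = 1.2201 + 1.2020 + 8.3792 + 0.9616 = 11.7629
CE = e^11.7629 ≈ 128399.27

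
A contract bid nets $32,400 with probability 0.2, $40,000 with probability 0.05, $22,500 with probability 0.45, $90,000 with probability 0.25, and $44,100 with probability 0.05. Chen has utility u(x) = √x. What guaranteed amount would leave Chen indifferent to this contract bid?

$39,601

E[u] = 0.2·√32400 + 0.05·√40000 + 0.45·√22500 + 0.25·√90000 + 0.05·√44100 = 0.2·180 + 0.05·200 + 0.45·150 + 0.25·300 + 0.05·210 = 199
CE = (199)² = 39601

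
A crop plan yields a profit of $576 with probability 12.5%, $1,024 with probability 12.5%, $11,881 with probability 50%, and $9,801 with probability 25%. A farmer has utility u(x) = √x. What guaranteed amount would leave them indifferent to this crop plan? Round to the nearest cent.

$7,439.06

E[u] = 0.125·√576 + 0.125·√1024 + 0.5·√11881 + 0.25·√9801 = 0.125·24 + 0.125·32 + 0.5·109 + 0.25·99 = 86.25
CE = (86.25)² = 7439.0625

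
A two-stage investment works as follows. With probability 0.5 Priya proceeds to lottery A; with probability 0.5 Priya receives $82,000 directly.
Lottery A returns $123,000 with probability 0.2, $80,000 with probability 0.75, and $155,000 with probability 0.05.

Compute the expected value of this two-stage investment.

$87,175

EV(A) = 0.2 × 123000 + 0.75 × 80000 + 0.05 × 155000 = 24600 + 60000 + 7750 = 92350
Branch B: 82000 (certain)
Overall = 0.5 × 92350 + 0.5 × 82000 = 46175 + 41000 = 87175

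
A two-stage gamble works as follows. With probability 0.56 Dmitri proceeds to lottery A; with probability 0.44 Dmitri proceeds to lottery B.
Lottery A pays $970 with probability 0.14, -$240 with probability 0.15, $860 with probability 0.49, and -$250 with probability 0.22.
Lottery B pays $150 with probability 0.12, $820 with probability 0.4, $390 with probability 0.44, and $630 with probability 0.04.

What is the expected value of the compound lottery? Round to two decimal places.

EV(A) = 0.14 × 970 + 0.15 × (-240) + 0.49 × 860 + 0.22 × (-250) = 135.8 − 36 + 421.4 − 55 = 466.2
EV(B) = 0.12 × 150 + 0.4 × 820 + 0.44 × 390 + 0.04 × 630 = 18 + 328 + 171.6 + 25.2 = 542.8
Overall = 0.56 × 466.2 + 0.44 × 542.8 = 261.072 + 238.832 = 499.904

$499.90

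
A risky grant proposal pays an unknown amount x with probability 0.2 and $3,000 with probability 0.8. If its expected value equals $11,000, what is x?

0.2·x + 0.8·3000 = 11000
0.2·x = 11000 − 2400 = 8600
x = 8600 / 0.2 = 43000

x = $43,000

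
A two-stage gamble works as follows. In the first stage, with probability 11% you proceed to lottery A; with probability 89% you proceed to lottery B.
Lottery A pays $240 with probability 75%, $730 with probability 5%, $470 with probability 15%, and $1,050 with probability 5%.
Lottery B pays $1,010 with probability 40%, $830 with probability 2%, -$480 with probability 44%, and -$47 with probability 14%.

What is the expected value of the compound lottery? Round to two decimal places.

$217.85

EV(A) = 0.75 × 240 + 0.05 × 730 + 0.15 × 470 + 0.05 × 1050 = 180 + 36.5 + 70.5 + 52.5 = 339.5
EV(B) = 0.4 × 1010 + 0.02 × 830 + 0.44 × (-480) + 0.14 × (-47) = 404 + 16.6 − 211.2 − 6.58 = 202.82
Overall = 0.11 × 339.5 + 0.89 × 202.82 = 37.345 + 180.5098 = 217.8548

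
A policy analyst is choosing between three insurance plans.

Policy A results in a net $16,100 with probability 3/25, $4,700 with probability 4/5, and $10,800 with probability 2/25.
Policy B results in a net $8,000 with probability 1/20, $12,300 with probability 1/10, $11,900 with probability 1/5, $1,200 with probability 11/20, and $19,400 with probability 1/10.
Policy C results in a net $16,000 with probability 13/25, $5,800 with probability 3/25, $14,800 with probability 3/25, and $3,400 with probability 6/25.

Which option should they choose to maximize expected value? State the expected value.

Policy C ($11,608)

Policy A = 3/25 × 16100 + 4/5 × 4700 + 2/25 × 10800 = 1932 + 3760 + 864 = 6556
Policy B = 1/20 × 8000 + 1/10 × 12300 + 1/5 × 11900 + 11/20 × 1200 + 1/10 × 19400 = 400 + 1230 + 2380 + 660 + 1940 = 6610
Policy C = 13/25 × 16000 + 3/25 × 5800 + 3/25 × 14800 + 6/25 × 3400 = 8320 + 696 + 1776 + 816 = 11608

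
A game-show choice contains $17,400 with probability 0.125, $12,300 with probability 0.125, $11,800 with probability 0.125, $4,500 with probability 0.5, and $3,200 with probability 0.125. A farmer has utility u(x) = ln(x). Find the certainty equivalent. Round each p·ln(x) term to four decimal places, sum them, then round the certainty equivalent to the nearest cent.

$6,532.21

E[u] = 0.125·ln(17400) + 0.125·ln(12300) + 0.125·ln(11800) + 0.5·ln(4500) + 0.125·ln(3200) = 1.2205 + 1.1772 + 1.1720 + 4.2059 + 1.0089 = 8.7845
CE = e^8.7845 ≈ 6532.21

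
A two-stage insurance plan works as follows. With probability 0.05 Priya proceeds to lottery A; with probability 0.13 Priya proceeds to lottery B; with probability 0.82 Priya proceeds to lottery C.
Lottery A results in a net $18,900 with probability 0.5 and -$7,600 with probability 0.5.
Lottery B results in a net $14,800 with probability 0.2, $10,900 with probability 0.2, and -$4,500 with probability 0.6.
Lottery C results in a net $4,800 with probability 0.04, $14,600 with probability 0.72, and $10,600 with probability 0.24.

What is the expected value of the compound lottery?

EV(A) = 0.5 × 18900 + 0.5 × (-7600) = 9450 − 3800 = 5650
EV(B) = 0.2 × 14800 + 0.2 × 10900 + 0.6 × (-4500) = 2960 + 2180 − 2700 = 2440
EV(C) = 0.04 × 4800 + 0.72 × 14600 + 0.24 × 10600 = 192 + 10512 + 2544 = 13248
Overall = 0.05 × 5650 + 0.13 × 2440 + 0.82 × 13248 = 282.5 + 317.2 + 10863.36 = 11463.06

$11,463.06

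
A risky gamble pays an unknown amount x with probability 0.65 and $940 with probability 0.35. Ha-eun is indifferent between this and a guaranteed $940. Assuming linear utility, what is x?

0.65·x + 0.35·940 = 940
0.65·x = 940 − 329 = 611
x = 611 / 0.65 = 940

x = $940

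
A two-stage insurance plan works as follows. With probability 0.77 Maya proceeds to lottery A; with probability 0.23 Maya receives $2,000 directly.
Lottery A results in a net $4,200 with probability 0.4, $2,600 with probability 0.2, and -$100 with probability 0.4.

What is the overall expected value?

EV(A) = 0.4 × 4200 + 0.2 × 2600 + 0.4 × (-100) = 1680 + 520 − 40 = 2160
Branch B: 2000 (certain)
Overall = 0.77 × 2160 + 0.23 × 2000 = 1663.2 + 460 = 2123.2

$2,123.20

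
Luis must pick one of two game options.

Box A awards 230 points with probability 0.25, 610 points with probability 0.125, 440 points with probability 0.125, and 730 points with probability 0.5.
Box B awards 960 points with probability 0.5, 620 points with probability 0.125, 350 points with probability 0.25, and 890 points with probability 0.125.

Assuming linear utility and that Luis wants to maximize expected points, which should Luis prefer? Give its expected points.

Box A = 0.25 × 230 + 0.125 × 610 + 0.125 × 440 + 0.5 × 730 = 57.5 + 76.25 + 55 + 365 = 553.75
Box B = 0.5 × 960 + 0.125 × 620 + 0.25 × 350 + 0.125 × 890 = 480 + 77.5 + 87.5 + 111.25 = 756.25

Box B (756.25 points)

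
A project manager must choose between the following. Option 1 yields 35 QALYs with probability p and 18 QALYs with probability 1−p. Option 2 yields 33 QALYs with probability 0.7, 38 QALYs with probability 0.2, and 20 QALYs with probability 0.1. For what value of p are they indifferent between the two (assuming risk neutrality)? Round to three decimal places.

p = 0.865

EV(Option 2) = 0.7 × 33 + 0.2 × 38 + 0.1 × 20 = 23.1 + 7.6 + 2 = 32.7
p·35 + (1−p)·18 = 32.7
17p + 18 = 32.7
p = (32.7 − 18) / 17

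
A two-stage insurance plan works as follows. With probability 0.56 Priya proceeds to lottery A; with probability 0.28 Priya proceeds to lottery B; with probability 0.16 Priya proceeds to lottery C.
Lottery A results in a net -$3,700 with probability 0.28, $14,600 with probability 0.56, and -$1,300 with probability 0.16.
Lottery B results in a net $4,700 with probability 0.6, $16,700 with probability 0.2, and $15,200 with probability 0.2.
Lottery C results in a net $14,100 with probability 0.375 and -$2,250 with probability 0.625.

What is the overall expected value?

EV(A) = 0.28 × (-3700) + 0.56 × 14600 + 0.16 × (-1300) = -1036 + 8176 − 208 = 6932
EV(B) = 0.6 × 4700 + 0.2 × 16700 + 0.2 × 15200 = 2820 + 3340 + 3040 = 9200
EV(C) = 0.375 × 14100 + 0.625 × (-2250) = 5287.5 − 1406.25 = 3881.25
Overall = 0.56 × 6932 + 0.28 × 9200 + 0.16 × 3881.25 = 3881.92 + 2576 + 621 = 7078.92

$7,078.92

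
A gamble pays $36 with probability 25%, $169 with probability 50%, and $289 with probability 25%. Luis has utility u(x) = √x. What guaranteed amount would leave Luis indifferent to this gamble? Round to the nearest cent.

$150.06

E[u] = 0.25·√36 + 0.5·√169 + 0.25·√289 = 0.25·6 + 0.5·13 + 0.25·17 = 12.25
CE = (12.25)² = 150.0625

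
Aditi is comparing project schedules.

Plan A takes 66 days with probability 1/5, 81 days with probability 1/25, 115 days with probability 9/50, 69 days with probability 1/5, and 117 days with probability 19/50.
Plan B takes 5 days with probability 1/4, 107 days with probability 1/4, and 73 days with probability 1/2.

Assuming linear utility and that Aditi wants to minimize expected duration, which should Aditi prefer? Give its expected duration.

Plan A = 1/5 × 66 + 1/25 × 81 + 9/50 × 115 + 1/5 × 69 + 19/50 × 117 = 13.2 + 3.24 + 20.7 + 13.8 + 44.46 = 95.4
Plan B = 1/4 × 5 + 1/4 × 107 + 1/2 × 73 = 1.25 + 26.75 + 36.5 = 64.5

Plan B (64.5 days)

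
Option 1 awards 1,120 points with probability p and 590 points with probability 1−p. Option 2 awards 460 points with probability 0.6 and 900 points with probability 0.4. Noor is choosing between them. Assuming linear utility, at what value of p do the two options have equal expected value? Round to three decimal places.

p = 0.087

EV(Option 2) = 0.6 × 460 + 0.4 × 900 = 276 + 360 = 636
p·1120 + (1−p)·590 = 636
530p + 590 = 636
p = (636 − 590) / 530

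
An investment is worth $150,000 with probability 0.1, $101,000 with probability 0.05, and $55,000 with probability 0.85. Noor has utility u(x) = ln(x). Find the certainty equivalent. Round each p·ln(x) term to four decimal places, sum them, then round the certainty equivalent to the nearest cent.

E[u] = 0.1·ln(150000) + 0.05·ln(101000) + 0.85·ln(55000) = 1.1918 + 0.5761 + 9.2778 = 11.0457
CE = e^11.0457 ≈ 62673.88

$62,673.88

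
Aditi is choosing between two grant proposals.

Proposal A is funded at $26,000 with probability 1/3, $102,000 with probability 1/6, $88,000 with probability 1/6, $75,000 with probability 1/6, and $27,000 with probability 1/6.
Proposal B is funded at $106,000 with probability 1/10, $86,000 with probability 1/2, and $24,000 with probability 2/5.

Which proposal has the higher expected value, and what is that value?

Proposal A = 1/3 × 26000 + 1/6 × 102000 + 1/6 × 88000 + 1/6 × 75000 + 1/6 × 27000 = 8666.6667 + 17000 + 14666.6667 + 12500 + 4500 = 57333.3333
Proposal B = 1/10 × 106000 + 1/2 × 86000 + 2/5 × 24000 = 10600 + 43000 + 9600 = 63200

Proposal B ($63,200)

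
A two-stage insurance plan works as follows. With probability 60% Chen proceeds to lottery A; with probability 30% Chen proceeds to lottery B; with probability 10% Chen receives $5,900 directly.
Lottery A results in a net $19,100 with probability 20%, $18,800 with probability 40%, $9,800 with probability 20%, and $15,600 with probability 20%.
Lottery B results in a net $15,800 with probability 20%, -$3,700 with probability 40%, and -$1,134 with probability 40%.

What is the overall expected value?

$10,809.92

EV(A) = 0.2 × 19100 + 0.4 × 18800 + 0.2 × 9800 + 0.2 × 15600 = 3820 + 7520 + 1960 + 3120 = 16420
EV(B) = 0.2 × 15800 + 0.4 × (-3700) + 0.4 × (-1134) = 3160 − 1480 − 453.6 = 1226.4
Branch C: 5900 (certain)
Overall = 0.6 × 16420 + 0.3 × 1226.4 + 0.1 × 5900 = 9852 + 367.92 + 590 = 10809.92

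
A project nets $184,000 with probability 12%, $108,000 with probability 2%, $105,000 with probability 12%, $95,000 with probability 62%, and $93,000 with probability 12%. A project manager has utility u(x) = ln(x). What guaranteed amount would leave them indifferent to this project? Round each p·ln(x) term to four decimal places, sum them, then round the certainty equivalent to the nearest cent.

E[u] = 0.12·ln(184000) + 0.02·ln(108000) + 0.12·ln(105000) + 0.62·ln(95000) + 0.12·ln(93000) = 1.4547 + 0.2318 + 1.3874 + 7.1062 + 1.3728 = 11.5529
CE = e^11.5529 ≈ 104078.43

$104,078.43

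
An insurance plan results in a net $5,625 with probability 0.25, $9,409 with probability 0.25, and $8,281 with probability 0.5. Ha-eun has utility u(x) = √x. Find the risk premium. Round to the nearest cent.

E[u] = 0.25·√5625 + 0.25·√9409 + 0.5·√8281 = 0.25·75 + 0.25·97 + 0.5·91 = 88.5
CE = (88.5)² = 7832.25
Risk premium = EV − CE = 7899 − 7832.25 = 66.75

$66.75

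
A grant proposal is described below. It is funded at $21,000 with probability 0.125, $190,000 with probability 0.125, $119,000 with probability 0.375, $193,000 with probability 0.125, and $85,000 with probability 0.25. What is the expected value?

EV = 0.125 × 21000 + 0.125 × 190000 + 0.375 × 119000 + 0.125 × 193000 + 0.25 × 85000 = 2625 + 23750 + 44625 + 24125 + 21250 = 116375

$116,375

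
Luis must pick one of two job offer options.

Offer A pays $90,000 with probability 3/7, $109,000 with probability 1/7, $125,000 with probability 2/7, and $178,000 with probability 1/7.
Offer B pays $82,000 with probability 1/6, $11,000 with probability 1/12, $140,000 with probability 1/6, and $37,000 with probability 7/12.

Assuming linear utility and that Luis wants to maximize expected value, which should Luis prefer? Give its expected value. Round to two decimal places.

Offer A ($115,285.71)

Offer A = 3/7 × 90000 + 1/7 × 109000 + 2/7 × 125000 + 1/7 × 178000 = 38571.4286 + 15571.4286 + 35714.2857 + 25428.5714 = 115285.7143
Offer B = 1/6 × 82000 + 1/12 × 11000 + 1/6 × 140000 + 7/12 × 37000 = 13666.6667 + 916.6667 + 23333.3333 + 21583.3333 = 59500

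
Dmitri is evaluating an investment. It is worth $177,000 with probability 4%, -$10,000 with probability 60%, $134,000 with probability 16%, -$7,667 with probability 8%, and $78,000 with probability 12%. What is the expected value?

EV = 0.04 × 177000 + 0.6 × (-10000) + 0.16 × 134000 + 0.08 × (-7667) + 0.12 × 78000 = 7080 − 6000 + 21440 − 613.36 + 9360 = 31266.64

$31,266.64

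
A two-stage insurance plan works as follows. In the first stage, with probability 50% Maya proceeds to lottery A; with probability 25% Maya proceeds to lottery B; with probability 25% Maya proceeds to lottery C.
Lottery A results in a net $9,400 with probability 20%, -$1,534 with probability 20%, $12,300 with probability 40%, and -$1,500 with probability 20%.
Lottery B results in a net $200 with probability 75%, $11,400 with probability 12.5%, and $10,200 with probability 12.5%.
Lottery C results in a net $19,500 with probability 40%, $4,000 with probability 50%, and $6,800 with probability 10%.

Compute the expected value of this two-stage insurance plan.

$6,429.10

EV(A) = 0.2 × 9400 + 0.2 × (-1534) + 0.4 × 12300 + 0.2 × (-1500) = 1880 − 306.8 + 4920 − 300 = 6193.2
EV(B) = 0.75 × 200 + 0.125 × 11400 + 0.125 × 10200 = 150 + 1425 + 1275 = 2850
EV(C) = 0.4 × 19500 + 0.5 × 4000 + 0.1 × 6800 = 7800 + 2000 + 680 = 10480
Overall = 0.5 × 6193.2 + 0.25 × 2850 + 0.25 × 10480 = 3096.6 + 712.5 + 2620 = 6429.1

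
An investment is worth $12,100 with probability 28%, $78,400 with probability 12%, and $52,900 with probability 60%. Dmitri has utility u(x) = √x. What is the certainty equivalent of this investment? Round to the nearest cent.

E[u] = 0.28·√12100 + 0.12·√78400 + 0.6·√52900 = 0.28·110 + 0.12·280 + 0.6·230 = 202.4
CE = (202.4)² = 40965.76

$40,965.76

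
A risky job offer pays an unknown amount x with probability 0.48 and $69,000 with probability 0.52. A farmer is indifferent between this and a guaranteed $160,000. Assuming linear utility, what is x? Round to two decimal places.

0.48·x + 0.52·69000 = 160000
0.48·x = 160000 − 35880 = 124120
x = 124120 / 0.48 = 258583.3333

x = $258,583.33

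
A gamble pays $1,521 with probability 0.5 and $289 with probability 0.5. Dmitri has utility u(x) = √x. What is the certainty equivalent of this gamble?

E[u] = 0.5·√1521 + 0.5·√289 = 0.5·39 + 0.5·17 = 28
CE = (28)² = 784

$784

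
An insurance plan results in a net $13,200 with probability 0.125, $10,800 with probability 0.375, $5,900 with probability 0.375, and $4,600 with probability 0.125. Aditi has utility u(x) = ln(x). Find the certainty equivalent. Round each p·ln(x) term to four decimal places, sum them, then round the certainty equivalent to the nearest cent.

E[u] = 0.125·ln(13200) + 0.375·ln(10800) + 0.375·ln(5900) + 0.125·ln(4600) = 1.1860 + 3.4827 + 3.2560 + 1.0542 = 8.9789
CE = e^8.9789 ≈ 7933.90

$7,933.90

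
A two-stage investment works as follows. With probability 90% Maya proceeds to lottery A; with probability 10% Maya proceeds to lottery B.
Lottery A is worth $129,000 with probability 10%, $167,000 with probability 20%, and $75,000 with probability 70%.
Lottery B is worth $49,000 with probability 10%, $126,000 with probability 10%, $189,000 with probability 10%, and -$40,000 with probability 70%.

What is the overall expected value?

EV(A) = 0.1 × 129000 + 0.2 × 167000 + 0.7 × 75000 = 12900 + 33400 + 52500 = 98800
EV(B) = 0.1 × 49000 + 0.1 × 126000 + 0.1 × 189000 + 0.7 × (-40000) = 4900 + 12600 + 18900 − 28000 = 8400
Overall = 0.9 × 98800 + 0.1 × 8400 = 88920 + 840 = 89760

$89,760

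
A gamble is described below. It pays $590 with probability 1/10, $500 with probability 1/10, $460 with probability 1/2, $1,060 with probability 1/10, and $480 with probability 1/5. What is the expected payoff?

$541

EV = 1/10 × 590 + 1/10 × 500 + 1/2 × 460 + 1/10 × 1060 + 1/5 × 480 = 59 + 50 + 230 + 106 + 96 = 541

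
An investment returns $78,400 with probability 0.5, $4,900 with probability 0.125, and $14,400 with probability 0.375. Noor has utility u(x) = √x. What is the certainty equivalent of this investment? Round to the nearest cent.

E[u] = 0.5·√78400 + 0.125·√4900 + 0.375·√14400 = 0.5·280 + 0.125·70 + 0.375·120 = 193.75
CE = (193.75)² = 37539.0625

$37,539.06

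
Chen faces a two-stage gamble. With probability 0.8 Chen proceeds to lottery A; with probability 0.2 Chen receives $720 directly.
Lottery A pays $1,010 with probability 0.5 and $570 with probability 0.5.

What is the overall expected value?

EV(A) = 0.5 × 1010 + 0.5 × 570 = 505 + 285 = 790
Branch B: 720 (certain)
Overall = 0.8 × 790 + 0.2 × 720 = 632 + 144 = 776

$776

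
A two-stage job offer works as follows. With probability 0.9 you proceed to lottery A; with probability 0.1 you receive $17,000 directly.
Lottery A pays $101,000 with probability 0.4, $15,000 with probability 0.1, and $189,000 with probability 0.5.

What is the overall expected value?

EV(A) = 0.4 × 101000 + 0.1 × 15000 + 0.5 × 189000 = 40400 + 1500 + 94500 = 136400
Branch B: 17000 (certain)
Overall = 0.9 × 136400 + 0.1 × 17000 = 122760 + 1700 = 124460

$124,460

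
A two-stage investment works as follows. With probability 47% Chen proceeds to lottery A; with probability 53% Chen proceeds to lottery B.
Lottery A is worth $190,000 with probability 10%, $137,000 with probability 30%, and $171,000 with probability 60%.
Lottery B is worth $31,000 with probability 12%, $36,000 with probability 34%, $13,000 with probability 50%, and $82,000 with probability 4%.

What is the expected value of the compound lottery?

$90,111.20

EV(A) = 0.1 × 190000 + 0.3 × 137000 + 0.6 × 171000 = 19000 + 41100 + 102600 = 162700
EV(B) = 0.12 × 31000 + 0.34 × 36000 + 0.5 × 13000 + 0.04 × 82000 = 3720 + 12240 + 6500 + 3280 = 25740
Overall = 0.47 × 162700 + 0.53 × 25740 = 76469 + 13642.2 = 90111.2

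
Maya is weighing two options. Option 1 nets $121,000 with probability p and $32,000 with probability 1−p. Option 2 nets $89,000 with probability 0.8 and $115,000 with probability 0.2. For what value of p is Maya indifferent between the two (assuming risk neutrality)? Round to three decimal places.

p = 0.699

EV(Option 2) = 0.8 × 89000 + 0.2 × 115000 = 71200 + 23000 = 94200
p·121000 + (1−p)·32000 = 94200
89000p + 32000 = 94200
p = (94200 − 32000) / 89000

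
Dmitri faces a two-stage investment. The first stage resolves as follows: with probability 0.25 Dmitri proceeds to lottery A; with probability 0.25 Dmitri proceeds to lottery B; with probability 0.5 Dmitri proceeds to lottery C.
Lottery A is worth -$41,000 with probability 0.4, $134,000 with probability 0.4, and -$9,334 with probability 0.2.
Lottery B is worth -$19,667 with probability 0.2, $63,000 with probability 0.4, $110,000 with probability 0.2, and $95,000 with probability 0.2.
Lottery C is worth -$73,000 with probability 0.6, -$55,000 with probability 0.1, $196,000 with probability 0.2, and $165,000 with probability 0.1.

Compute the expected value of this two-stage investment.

EV(A) = 0.4 × (-41000) + 0.4 × 134000 + 0.2 × (-9334) = -16400 + 53600 − 1866.8 = 35333.2
EV(B) = 0.2 × (-19667) + 0.4 × 63000 + 0.2 × 110000 + 0.2 × 95000 = -3933.4 + 25200 + 22000 + 19000 = 62266.6
EV(C) = 0.6 × (-73000) + 0.1 × (-55000) + 0.2 × 196000 + 0.1 × 165000 = -43800 − 5500 + 39200 + 16500 = 6400
Overall = 0.25 × 35333.2 + 0.25 × 62266.6 + 0.5 × 6400 = 8833.3 + 15566.65 + 3200 = 27599.95

$27,599.95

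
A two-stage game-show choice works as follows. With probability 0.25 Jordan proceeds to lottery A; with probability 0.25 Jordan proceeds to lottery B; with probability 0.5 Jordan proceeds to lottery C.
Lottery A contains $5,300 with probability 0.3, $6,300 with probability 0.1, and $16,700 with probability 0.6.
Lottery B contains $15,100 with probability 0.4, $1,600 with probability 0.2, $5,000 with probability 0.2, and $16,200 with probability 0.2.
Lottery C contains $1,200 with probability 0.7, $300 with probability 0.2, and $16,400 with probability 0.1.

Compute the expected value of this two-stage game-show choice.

EV(A) = 0.3 × 5300 + 0.1 × 6300 + 0.6 × 16700 = 1590 + 630 + 10020 = 12240
EV(B) = 0.4 × 15100 + 0.2 × 1600 + 0.2 × 5000 + 0.2 × 16200 = 6040 + 320 + 1000 + 3240 = 10600
EV(C) = 0.7 × 1200 + 0.2 × 300 + 0.1 × 16400 = 840 + 60 + 1640 = 2540
Overall = 0.25 × 12240 + 0.25 × 10600 + 0.5 × 2540 = 3060 + 2650 + 1270 = 6980

$6,980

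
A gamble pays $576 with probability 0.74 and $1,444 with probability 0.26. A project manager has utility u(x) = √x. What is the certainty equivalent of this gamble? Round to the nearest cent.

E[u] = 0.74·√576 + 0.26·√1444 = 0.74·24 + 0.26·38 = 27.64
CE = (27.64)² = 763.9696

$763.97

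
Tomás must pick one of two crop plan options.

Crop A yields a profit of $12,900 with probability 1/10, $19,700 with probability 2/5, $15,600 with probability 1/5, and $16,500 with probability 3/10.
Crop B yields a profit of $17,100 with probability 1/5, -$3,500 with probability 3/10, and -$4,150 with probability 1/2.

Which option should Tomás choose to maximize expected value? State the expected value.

Crop A ($17,240)

Crop A = 1/10 × 12900 + 2/5 × 19700 + 1/5 × 15600 + 3/10 × 16500 = 1290 + 7880 + 3120 + 4950 = 17240
Crop B = 1/5 × 17100 + 3/10 × (-3500) + 1/2 × (-4150) = 3420 − 1050 − 2075 = 295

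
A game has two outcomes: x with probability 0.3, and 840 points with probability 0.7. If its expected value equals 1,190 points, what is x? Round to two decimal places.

0.3·x + 0.7·840 = 1190
0.3·x = 1190 − 588 = 602
x = 602 / 0.3 = 2006.6667

x = 2006.67 points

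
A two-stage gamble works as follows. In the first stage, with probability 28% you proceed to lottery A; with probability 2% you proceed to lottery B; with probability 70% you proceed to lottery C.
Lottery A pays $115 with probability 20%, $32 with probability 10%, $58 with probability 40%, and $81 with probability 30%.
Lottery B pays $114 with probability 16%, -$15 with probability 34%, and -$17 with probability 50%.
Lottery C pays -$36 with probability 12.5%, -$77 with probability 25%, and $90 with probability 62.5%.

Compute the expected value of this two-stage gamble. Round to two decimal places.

$43.48

EV(A) = 0.2 × 115 + 0.1 × 32 + 0.4 × 58 + 0.3 × 81 = 23 + 3.2 + 23.2 + 24.3 = 73.7
EV(B) = 0.16 × 114 + 0.34 × (-15) + 0.5 × (-17) = 18.24 − 5.1 − 8.5 = 4.64
EV(C) = 0.125 × (-36) + 0.25 × (-77) + 0.625 × 90 = -4.5 − 19.25 + 56.25 = 32.5
Overall = 0.28 × 73.7 + 0.02 × 4.64 + 0.7 × 32.5 = 20.636 + 0.0928 + 22.75 = 43.4788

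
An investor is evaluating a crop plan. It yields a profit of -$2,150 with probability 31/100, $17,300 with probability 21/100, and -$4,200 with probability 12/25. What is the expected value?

$950.50

EV = 31/100 × (-2150) + 21/100 × 17300 + 12/25 × (-4200) = -666.5 + 3633 − 2016 = 950.5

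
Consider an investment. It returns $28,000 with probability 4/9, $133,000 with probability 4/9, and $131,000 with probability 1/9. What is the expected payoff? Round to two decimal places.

$86,111.11

EV = 4/9 × 28000 + 4/9 × 133000 + 1/9 × 131000 = 12444.4444 + 59111.1111 + 14555.5556 = 86111.1111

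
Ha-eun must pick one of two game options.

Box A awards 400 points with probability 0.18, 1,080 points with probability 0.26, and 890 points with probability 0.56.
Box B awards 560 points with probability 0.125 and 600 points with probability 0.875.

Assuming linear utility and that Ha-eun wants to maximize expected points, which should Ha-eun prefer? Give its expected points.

Box A (851.2 points)

Box A = 0.18 × 400 + 0.26 × 1080 + 0.56 × 890 = 72 + 280.8 + 498.4 = 851.2
Box B = 0.125 × 560 + 0.875 × 600 = 70 + 525 = 595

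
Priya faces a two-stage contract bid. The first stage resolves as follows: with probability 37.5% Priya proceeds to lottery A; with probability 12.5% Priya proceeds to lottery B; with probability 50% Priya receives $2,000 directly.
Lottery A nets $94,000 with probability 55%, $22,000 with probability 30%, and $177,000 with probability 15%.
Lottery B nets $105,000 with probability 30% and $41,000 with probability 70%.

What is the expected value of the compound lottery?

EV(A) = 0.55 × 94000 + 0.3 × 22000 + 0.15 × 177000 = 51700 + 6600 + 26550 = 84850
EV(B) = 0.3 × 105000 + 0.7 × 41000 = 31500 + 28700 = 60200
Branch C: 2000 (certain)
Overall = 0.375 × 84850 + 0.125 × 60200 + 0.5 × 2000 = 31818.75 + 7525 + 1000 = 40343.75

$40,343.75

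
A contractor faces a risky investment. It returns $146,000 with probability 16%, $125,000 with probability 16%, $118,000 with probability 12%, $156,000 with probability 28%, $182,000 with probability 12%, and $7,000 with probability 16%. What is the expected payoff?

EV = 0.16 × 146000 + 0.16 × 125000 + 0.12 × 118000 + 0.28 × 156000 + 0.12 × 182000 + 0.16 × 7000 = 23360 + 20000 + 14160 + 43680 + 21840 + 1120 = 124160

$124,160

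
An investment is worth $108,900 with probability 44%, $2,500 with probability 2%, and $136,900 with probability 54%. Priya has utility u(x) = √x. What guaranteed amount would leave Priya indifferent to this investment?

$119,716

E[u] = 0.44·√108900 + 0.02·√2500 + 0.54·√136900 = 0.44·330 + 0.02·50 + 0.54·370 = 346
CE = (346)² = 119716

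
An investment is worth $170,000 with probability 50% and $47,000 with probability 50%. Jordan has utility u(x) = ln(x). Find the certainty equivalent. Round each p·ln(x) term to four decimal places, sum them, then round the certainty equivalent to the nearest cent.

E[u] = 0.5·ln(170000) + 0.5·ln(47000) = 6.0218 + 5.3790 = 11.4008
CE = e^11.4008 ≈ 89393.21

$89,393.21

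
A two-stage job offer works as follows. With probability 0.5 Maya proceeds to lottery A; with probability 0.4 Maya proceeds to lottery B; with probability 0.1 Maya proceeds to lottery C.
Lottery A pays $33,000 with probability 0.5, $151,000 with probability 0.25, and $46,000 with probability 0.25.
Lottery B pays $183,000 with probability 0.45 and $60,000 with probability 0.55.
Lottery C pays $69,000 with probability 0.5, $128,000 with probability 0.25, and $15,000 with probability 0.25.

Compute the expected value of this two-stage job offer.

EV(A) = 0.5 × 33000 + 0.25 × 151000 + 0.25 × 46000 = 16500 + 37750 + 11500 = 65750
EV(B) = 0.45 × 183000 + 0.55 × 60000 = 82350 + 33000 = 115350
EV(C) = 0.5 × 69000 + 0.25 × 128000 + 0.25 × 15000 = 34500 + 32000 + 3750 = 70250
Overall = 0.5 × 65750 + 0.4 × 115350 + 0.1 × 70250 = 32875 + 46140 + 7025 = 86040

$86,040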